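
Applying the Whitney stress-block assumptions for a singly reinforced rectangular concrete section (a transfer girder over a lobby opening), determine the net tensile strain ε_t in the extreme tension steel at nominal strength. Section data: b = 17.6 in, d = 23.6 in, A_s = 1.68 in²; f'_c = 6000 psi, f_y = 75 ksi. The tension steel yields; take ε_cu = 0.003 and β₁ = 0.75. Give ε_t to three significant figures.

ε_t ≈ 0.0348

a = A_s f_y/(0.85 f'_c b) = 1.404 in.
β₁ = 0.75, so c = a/β₁ = 1.404/0.75 = 1.872 in.
From the linear strain diagram with ε_cu = 0.003: ε_t = 0.003 (d − c)/c = 0.003 × (23.6 − 1.872)/1.872 = 0.0348.
Since ε_t ≥ 0.005, the section is tension-controlled.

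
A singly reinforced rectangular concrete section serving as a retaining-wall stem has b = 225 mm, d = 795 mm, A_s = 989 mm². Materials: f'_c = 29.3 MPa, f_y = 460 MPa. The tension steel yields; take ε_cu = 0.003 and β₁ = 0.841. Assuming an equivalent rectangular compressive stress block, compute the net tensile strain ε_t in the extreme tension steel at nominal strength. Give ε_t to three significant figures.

ε_t ≈ 0.0217

a = A_s f_y/(0.85 f'_c b) = 81.19 mm.
β₁ = 0.841, so c = a/β₁ = 81.19/0.841 = 96.54 mm.
From the linear strain diagram with ε_cu = 0.003: ε_t = 0.003 (d − c)/c = 0.003 × (795 − 96.54)/96.54 = 0.0217.
Since ε_t ≥ 0.005, the section is tension-controlled.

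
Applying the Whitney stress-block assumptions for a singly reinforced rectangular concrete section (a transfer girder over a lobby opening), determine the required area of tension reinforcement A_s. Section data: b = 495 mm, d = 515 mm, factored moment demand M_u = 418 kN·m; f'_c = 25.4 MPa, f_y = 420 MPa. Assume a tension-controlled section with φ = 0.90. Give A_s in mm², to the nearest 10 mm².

A_s ≈ 2360 mm²

M_n = M_u/φ = 418/0.90 = 464.444 kN·m.
With M_n = 0.85 f'_c a b (d − a/2), solve the quadratic for a:
a = d − √(d² − 2M_n/(0.85 f'_c b)) = 515 − √(515² − 2 × 464.444×10⁶/(0.85 × 25.4 × 495)) = 92.73 mm.
A_s = 0.85 f'_c a b / f_y = 0.85 × 25.4 × 92.73 × 495 / 420 = 2359.5 mm².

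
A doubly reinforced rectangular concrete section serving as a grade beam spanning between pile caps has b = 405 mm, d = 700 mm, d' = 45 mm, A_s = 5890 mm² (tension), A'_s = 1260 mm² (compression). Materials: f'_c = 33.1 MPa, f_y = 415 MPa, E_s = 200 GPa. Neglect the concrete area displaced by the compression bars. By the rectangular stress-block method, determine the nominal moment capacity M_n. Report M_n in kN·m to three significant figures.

Assume both tension and compression steel yield.
Net tension couple steel: A_s − A'_s = 4630 mm².
a = (A_s − A'_s) f_y / (0.85 f'_c b) = 1921450/(0.85 × 33.1 × 405) = 168.63 mm.
c = a/β₁ = 168.63/0.814 = 207.16 mm; ε'_s = 0.003(c − d')/c = 0.0023 ≥ f_y/E_s = 0.0021, so compression steel does yield.
M_n = (A_s − A'_s) f_y (d − a/2) + A'_s f_y (d − d') = [1921450 × (700 − 84.315) + 522900 × (700 − 45)] × 10⁻⁶ = 1183.01 + 342.50 = 1525.51 kN·m.

M_n ≈ 1530 kN·m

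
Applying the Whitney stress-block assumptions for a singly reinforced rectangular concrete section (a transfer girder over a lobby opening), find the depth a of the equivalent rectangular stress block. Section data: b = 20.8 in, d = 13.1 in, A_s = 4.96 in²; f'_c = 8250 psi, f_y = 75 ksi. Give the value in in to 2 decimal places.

T = A_s f_y = 4.96 × 75 = 372 kips.
a = T/(0.85 f'_c b) = 372/(0.85 × 8.25 × 20.8) = 2.55 in.

a ≈ 2.55 in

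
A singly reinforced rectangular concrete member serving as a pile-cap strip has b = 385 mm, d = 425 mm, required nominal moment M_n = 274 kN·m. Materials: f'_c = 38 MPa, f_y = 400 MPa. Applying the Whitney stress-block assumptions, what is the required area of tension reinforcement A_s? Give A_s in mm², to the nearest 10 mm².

With M_n = 0.85 f'_c a b (d − a/2), solve the quadratic for a:
a = d − √(d² − 2M_n/(0.85 f'_c b)) = 425 − √(425² − 2 × 274×10⁶/(0.85 × 38 × 385)) = 55.46 mm.
A_s = 0.85 f'_c a b / f_y = 0.85 × 38 × 55.46 × 385 / 400 = 1724.2 mm².

A_s ≈ 1720 mm²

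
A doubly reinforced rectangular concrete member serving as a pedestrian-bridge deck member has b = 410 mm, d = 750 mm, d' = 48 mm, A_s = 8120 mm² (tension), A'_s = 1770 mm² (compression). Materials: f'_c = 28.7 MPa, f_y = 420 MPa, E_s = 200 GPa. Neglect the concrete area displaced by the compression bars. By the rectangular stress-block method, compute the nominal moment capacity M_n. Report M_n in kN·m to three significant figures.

Assume both tension and compression steel yield.
Net tension couple steel: A_s − A'_s = 6350 mm².
a = (A_s − A'_s) f_y / (0.85 f'_c b) = 2667000/(0.85 × 28.7 × 410) = 266.65 mm.
c = a/β₁ = 266.65/0.845 = 315.56 mm; ε'_s = 0.003(c − d')/c = 0.0025 ≥ f_y/E_s = 0.0021, so compression steel does yield.
M_n = (A_s − A'_s) f_y (d − a/2) + A'_s f_y (d − d') = [2667000 × (750 − 133.325) + 743400 × (750 − 48)] × 10⁻⁶ = 1644.67 + 521.87 = 2166.54 kN·m.

M_n ≈ 2170 kN·m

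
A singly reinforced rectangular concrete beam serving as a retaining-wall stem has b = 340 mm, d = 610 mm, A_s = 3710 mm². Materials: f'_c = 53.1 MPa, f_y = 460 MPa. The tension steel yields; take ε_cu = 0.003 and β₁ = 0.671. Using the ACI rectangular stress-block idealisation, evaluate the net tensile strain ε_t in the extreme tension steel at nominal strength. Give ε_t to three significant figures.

ε_t ≈ 0.00804

a = A_s f_y/(0.85 f'_c b) = 111.21 mm.
β₁ = 0.671, so c = a/β₁ = 111.21/0.671 = 165.74 mm.
From the linear strain diagram with ε_cu = 0.003: ε_t = 0.003 (d − c)/c = 0.003 × (610 − 165.74)/165.74 = 0.00804.
Since ε_t ≥ 0.005, the section is tension-controlled.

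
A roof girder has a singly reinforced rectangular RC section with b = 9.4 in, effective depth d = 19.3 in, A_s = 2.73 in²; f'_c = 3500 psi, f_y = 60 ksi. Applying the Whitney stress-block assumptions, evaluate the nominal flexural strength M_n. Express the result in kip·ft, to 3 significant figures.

M_n ≈ 223 kip·ft

T = A_s f_y = 2.73 × 60 = 163.8 kips.
a = T/(0.85 f'_c b) = 163.8/(0.85 × 3.5 × 9.4) = 5.857 in.
M_n = T(d − a/2) = 163.8 × (19.3 − 2.9285) = 2681.7 kip·in = 2681.7/12 = 223.48 kip·ft.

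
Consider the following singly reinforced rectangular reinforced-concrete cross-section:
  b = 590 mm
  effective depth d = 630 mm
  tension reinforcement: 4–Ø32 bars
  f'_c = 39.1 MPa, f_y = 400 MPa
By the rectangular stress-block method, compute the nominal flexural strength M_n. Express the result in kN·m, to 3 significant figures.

A_s = 4 × 804 = 3216 mm².
T = A_s f_y = 3216 × 400 = 1286400 N = 1286.4 kN.
From C = T: a = T/(0.85 f'_c b) = 1286400/(0.85 × 39.1 × 590) = 65.60 mm.
M_n = T(d − a/2) = 1286.4 kN × (630 − 32.8) mm = 768.24 kN·m.

M_n ≈ 768 kN·m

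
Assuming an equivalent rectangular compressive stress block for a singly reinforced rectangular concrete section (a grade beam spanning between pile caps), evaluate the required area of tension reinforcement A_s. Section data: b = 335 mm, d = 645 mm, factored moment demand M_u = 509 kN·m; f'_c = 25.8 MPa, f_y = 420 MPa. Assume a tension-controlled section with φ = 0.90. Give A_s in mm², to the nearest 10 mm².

M_n = M_u/φ = 509/0.90 = 565.556 kN·m.
With M_n = 0.85 f'_c a b (d − a/2), solve the quadratic for a:
a = d − √(d² − 2M_n/(0.85 f'_c b)) = 645 − √(645² − 2 × 565.556×10⁶/(0.85 × 25.8 × 335)) = 133.08 mm.
A_s = 0.85 f'_c a b / f_y = 0.85 × 25.8 × 133.08 × 335 / 420 = 2327.8 mm².

A_s ≈ 2330 mm²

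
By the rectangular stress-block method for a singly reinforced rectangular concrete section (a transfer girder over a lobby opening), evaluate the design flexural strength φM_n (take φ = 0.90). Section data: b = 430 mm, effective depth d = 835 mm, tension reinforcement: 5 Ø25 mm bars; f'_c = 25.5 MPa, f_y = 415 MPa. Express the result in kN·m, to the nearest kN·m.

φM_n ≈ 716 kN·m

A_s = 5 × 491 = 2455 mm².
T = A_s f_y = 2455 × 415 = 1018825 N = 1018.825 kN.
From C = T: a = T/(0.85 f'_c b) = 1018825/(0.85 × 25.5 × 430) = 109.31 mm.
M_n = T(d − a/2) = 1018.825 kN × (835 − 54.655) mm = 795.03 kN·m.
φM_n = 0.90 × 795.03 = 715.53 kN·m.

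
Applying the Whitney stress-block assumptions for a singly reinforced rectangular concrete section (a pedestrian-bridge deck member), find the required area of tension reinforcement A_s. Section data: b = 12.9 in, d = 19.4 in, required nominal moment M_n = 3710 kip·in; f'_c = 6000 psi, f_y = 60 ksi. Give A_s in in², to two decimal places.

A_s ≈ 3.47 in²

From M_n = 0.85 f'_c a b (d − a/2):
a = d − √(d² − 2M_n/(0.85 f'_c b)) = 19.4 − √(19.4² − 2 × 3710/(0.85 × 6 × 12.9)) = 3.165 in.
A_s = 0.85 f'_c a b / f_y = 0.85 × 6 × 3.165 × 12.9 / 60 = 3.470 in².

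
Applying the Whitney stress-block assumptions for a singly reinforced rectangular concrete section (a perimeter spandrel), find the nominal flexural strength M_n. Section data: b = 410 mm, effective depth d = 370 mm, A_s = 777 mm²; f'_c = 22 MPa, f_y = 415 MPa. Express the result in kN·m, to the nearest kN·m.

M_n ≈ 113 kN·m

T = A_s f_y = 777 × 415 = 322455 N = 322.455 kN.
From C = T: a = T/(0.85 f'_c b) = 322455/(0.85 × 22 × 410) = 42.06 mm.
M_n = T(d − a/2) = 322.455 kN × (370 − 21.03) mm = 112.53 kN·m.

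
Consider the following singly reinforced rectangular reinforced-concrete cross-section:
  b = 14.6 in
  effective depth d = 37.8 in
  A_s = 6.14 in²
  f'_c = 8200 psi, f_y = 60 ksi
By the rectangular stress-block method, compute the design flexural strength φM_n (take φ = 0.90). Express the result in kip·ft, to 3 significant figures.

T = A_s f_y = 6.14 × 60 = 368.4 kips.
a = T/(0.85 f'_c b) = 368.4/(0.85 × 8.2 × 14.6) = 3.620 in.
M_n = T(d − a/2) = 368.4 × (37.8 − 1.81) = 13258.7 kip·in = 13258.7/12 = 1104.89 kip·ft.
φM_n = 0.90 × 1104.89 = 994.40 kip·ft.

φM_n ≈ 994 kip·ft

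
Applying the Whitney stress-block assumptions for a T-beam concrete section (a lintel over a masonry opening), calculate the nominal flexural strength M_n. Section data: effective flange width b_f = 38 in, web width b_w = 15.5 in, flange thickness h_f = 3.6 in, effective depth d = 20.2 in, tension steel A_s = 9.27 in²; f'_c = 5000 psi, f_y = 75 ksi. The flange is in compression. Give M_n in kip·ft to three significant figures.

M_n ≈ 1040 kip·ft

Tension: T = A_s f_y = 9.27 × 75 = 695.25 kips.
Try a within the flange: a = T/(0.85 f'_c b_f) = 695.25/(0.85 × 5 × 38) = 4.305 in.
a = 4.305 > h_f = 3.6 in: the block extends into the web. Split into flange-overhang and web parts.
C_f = 0.85 f'_c (b_f − b_w) h_f = 0.85 × 5 × (38 − 15.5) × 3.6 = 344.3 kips.
Remaining web compression depth: a_w = (T − C_f)/(0.85 f'_c b_w) = (695.25 − 344.3)/(0.85 × 5 × 15.5) = 5.328 in.
M_n = C_f(d − h_f/2) + (T − C_f)(d − a_w/2) = 344.3 × (20.2 − 1.8) + 350.95 × (20.2 − 2.664) = 6335.1 + 6154.3 = 12489.4 kip·in.
M_n = 12489.4/12 = 1040.78 kip·ft.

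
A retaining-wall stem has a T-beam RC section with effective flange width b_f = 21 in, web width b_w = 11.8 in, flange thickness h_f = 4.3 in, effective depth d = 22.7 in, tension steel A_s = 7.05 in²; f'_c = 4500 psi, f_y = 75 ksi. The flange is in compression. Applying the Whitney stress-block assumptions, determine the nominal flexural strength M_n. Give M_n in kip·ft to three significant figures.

M_n ≈ 842 kip·ft

Tension: T = A_s f_y = 7.05 × 75 = 528.75 kips.
Try a within the flange: a = T/(0.85 f'_c b_f) = 528.75/(0.85 × 4.5 × 21) = 6.583 in.
a = 6.583 > h_f = 4.3 in: the block extends into the web. Split into flange-overhang and web parts.
C_f = 0.85 f'_c (b_f − b_w) h_f = 0.85 × 4.5 × (21 − 11.8) × 4.3 = 151.3 kips.
Remaining web compression depth: a_w = (T − C_f)/(0.85 f'_c b_w) = (528.75 − 151.3)/(0.85 × 4.5 × 11.8) = 8.363 in.
M_n = C_f(d − h_f/2) + (T − C_f)(d − a_w/2) = 151.3 × (22.7 − 2.15) + 377.45 × (22.7 − 4.1815) = 3109.2 + 6989.8 = 10099.0 kip·in.
M_n = 10099.0/12 = 841.58 kip·ft.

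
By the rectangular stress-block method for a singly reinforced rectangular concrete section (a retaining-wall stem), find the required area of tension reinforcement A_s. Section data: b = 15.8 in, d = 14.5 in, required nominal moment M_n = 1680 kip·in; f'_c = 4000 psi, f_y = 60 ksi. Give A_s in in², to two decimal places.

From M_n = 0.85 f'_c a b (d − a/2):
a = d − √(d² − 2M_n/(0.85 f'_c b)) = 14.5 − √(14.5² − 2 × 1680/(0.85 × 4 × 15.8)) = 2.347 in.
A_s = 0.85 f'_c a b / f_y = 0.85 × 4 × 2.347 × 15.8 / 60 = 2.101 in².

A_s ≈ 2.10 in²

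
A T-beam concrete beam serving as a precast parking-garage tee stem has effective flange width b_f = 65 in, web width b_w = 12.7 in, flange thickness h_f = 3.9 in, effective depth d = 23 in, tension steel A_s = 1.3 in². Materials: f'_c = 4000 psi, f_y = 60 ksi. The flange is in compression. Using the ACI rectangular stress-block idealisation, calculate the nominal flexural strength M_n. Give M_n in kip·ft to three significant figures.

M_n ≈ 148 kip·ft

Tension: T = A_s f_y = 1.3 × 60 = 78 kips.
Try a within the flange: a = T/(0.85 f'_c b_f) = 78/(0.85 × 4 × 65) = 0.353 in.
Since a = 0.353 ≤ h_f = 3.9 in, the stress block lies entirely in the flange; analyse as a rectangular beam of width b_f.
M_n = T(d − a/2) = 78 × (23 − 0.1765) = 1780.2 kip·in.
M_n = 1780.2/12 = 148.35 kip·ft.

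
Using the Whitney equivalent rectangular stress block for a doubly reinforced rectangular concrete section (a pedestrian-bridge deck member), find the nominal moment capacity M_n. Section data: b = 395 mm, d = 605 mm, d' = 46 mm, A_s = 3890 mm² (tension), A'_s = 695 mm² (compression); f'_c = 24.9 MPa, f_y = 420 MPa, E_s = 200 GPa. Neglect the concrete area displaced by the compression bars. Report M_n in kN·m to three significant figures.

Assume both tension and compression steel yield.
Net tension couple steel: A_s − A'_s = 3195 mm².
a = (A_s − A'_s) f_y / (0.85 f'_c b) = 1341900/(0.85 × 24.9 × 395) = 160.51 mm.
c = a/β₁ = 160.51/0.85 = 188.84 mm; ε'_s = 0.003(c − d')/c = 0.0023 ≥ f_y/E_s = 0.0021, so compression steel does yield.
M_n = (A_s − A'_s) f_y (d − a/2) + A'_s f_y (d − d') = [1341900 × (605 − 80.255) + 291900 × (605 − 46)] × 10⁻⁶ = 704.16 + 163.17 = 867.33 kN·m.

M_n ≈ 867 kN·m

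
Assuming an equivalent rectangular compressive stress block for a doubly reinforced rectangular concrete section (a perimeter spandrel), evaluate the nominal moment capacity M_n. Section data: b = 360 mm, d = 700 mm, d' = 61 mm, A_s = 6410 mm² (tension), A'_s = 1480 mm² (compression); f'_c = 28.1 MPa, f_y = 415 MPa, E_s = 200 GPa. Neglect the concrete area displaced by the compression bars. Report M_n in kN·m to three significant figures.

M_n ≈ 1580 kN·m

Assume both tension and compression steel yield.
Net tension couple steel: A_s − A'_s = 4930 mm².
a = (A_s − A'_s) f_y / (0.85 f'_c b) = 2045950/(0.85 × 28.1 × 360) = 237.94 mm.
c = a/β₁ = 237.94/0.849 = 280.26 mm; ε'_s = 0.003(c − d')/c = 0.0023 ≥ f_y/E_s = 0.0021, so compression steel does yield.
M_n = (A_s − A'_s) f_y (d − a/2) + A'_s f_y (d − d') = [2045950 × (700 − 118.97) + 614200 × (700 − 61)] × 10⁻⁶ = 1188.76 + 392.47 = 1581.23 kN·m.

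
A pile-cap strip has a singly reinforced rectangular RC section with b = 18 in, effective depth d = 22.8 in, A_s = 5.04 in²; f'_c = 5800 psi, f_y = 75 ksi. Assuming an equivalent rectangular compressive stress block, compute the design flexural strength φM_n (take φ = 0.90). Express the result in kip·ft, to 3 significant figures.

φM_n ≈ 586 kip·ft

T = A_s f_y = 5.04 × 75 = 378 kips.
a = T/(0.85 f'_c b) = 378/(0.85 × 5.8 × 18) = 4.260 in.
M_n = T(d − a/2) = 378 × (22.8 − 2.13) = 7813.3 kip·in = 7813.3/12 = 651.11 kip·ft.
φM_n = 0.90 × 651.11 = 586.00 kip·ft.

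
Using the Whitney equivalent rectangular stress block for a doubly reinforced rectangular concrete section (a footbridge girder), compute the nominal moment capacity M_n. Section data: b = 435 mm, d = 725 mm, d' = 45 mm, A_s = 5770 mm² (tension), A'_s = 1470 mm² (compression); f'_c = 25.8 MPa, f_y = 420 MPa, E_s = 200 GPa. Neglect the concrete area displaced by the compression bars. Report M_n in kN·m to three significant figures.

Assume both tension and compression steel yield.
Net tension couple steel: A_s − A'_s = 4300 mm².
a = (A_s − A'_s) f_y / (0.85 f'_c b) = 1806000/(0.85 × 25.8 × 435) = 189.32 mm.
c = a/β₁ = 189.32/0.85 = 222.73 mm; ε'_s = 0.003(c − d')/c = 0.0024 ≥ f_y/E_s = 0.0021, so compression steel does yield.
M_n = (A_s − A'_s) f_y (d − a/2) + A'_s f_y (d − d') = [1806000 × (725 − 94.66) + 617400 × (725 − 45)] × 10⁻⁶ = 1138.39 + 419.83 = 1558.22 kN·m.

M_n ≈ 1560 kN·m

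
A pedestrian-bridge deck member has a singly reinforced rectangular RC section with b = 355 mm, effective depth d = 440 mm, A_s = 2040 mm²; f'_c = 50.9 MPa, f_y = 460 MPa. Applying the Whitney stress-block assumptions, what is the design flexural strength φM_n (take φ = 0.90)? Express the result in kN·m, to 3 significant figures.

T = A_s f_y = 2040 × 460 = 938400 N = 938.4 kN.
From C = T: a = T/(0.85 f'_c b) = 938400/(0.85 × 50.9 × 355) = 61.10 mm.
M_n = T(d − a/2) = 938.4 kN × (440 − 30.55) mm = 384.23 kN·m.
φM_n = 0.90 × 384.23 = 345.81 kN·m.

φM_n ≈ 346 kN·m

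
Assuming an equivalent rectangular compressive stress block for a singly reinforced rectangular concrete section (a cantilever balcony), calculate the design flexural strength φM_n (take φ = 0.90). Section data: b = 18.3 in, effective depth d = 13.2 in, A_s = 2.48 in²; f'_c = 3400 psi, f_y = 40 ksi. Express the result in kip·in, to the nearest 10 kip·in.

T = A_s f_y = 2.48 × 40 = 99.2 kips.
a = T/(0.85 f'_c b) = 99.2/(0.85 × 3.4 × 18.3) = 1.876 in.
M_n = T(d − a/2) = 99.2 × (13.2 − 0.938) = 1216.4 kip·in.
φM_n = 0.90 × 1216.4 = 1094.8 kip·in.

φM_n ≈ 1090 kip·in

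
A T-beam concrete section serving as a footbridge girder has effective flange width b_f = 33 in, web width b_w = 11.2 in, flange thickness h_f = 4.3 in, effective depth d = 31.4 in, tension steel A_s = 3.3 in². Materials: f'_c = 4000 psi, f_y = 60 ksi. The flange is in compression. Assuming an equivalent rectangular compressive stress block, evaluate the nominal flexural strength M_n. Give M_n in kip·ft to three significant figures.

Tension: T = A_s f_y = 3.3 × 60 = 198 kips.
Try a within the flange: a = T/(0.85 f'_c b_f) = 198/(0.85 × 4 × 33) = 1.765 in.
Since a = 1.765 ≤ h_f = 4.3 in, the stress block lies entirely in the flange; analyse as a rectangular beam of width b_f.
M_n = T(d − a/2) = 198 × (31.4 − 0.8825) = 6042.5 kip·in.
M_n = 6042.5/12 = 503.54 kip·ft.

M_n ≈ 504 kip·ft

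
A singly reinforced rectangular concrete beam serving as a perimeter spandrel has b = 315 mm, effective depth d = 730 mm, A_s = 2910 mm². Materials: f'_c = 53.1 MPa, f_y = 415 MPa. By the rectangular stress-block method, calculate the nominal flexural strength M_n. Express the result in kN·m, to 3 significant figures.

T = A_s f_y = 2910 × 415 = 1207650 N = 1207.65 kN.
From C = T: a = T/(0.85 f'_c b) = 1207650/(0.85 × 53.1 × 315) = 84.94 mm.
M_n = T(d − a/2) = 1207.65 kN × (730 − 42.47) mm = 830.30 kN·m.

M_n ≈ 830 kN·m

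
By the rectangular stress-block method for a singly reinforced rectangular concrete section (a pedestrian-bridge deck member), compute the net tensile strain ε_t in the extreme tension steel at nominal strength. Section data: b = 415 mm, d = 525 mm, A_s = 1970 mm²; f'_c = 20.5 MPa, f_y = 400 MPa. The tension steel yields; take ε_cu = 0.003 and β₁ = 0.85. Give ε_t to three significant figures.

a = A_s f_y/(0.85 f'_c b) = 108.97 mm.
β₁ = 0.85, so c = a/β₁ = 108.97/0.85 = 128.20 mm.
From the linear strain diagram with ε_cu = 0.003: ε_t = 0.003 (d − c)/c = 0.003 × (525 − 128.20)/128.20 = 0.00929.
Since ε_t ≥ 0.005, the section is tension-controlled.

ε_t ≈ 0.00929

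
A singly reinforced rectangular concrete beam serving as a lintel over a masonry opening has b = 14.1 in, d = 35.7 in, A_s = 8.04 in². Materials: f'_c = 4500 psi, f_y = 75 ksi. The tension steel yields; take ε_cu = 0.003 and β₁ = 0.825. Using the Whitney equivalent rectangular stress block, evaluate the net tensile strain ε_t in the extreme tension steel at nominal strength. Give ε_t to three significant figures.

ε_t ≈ 0.00490

a = A_s f_y/(0.85 f'_c b) = 11.181 in.
β₁ = 0.825, so c = a/β₁ = 11.181/0.825 = 13.553 in.
From the linear strain diagram with ε_cu = 0.003: ε_t = 0.003 (d − c)/c = 0.003 × (35.7 − 13.553)/13.553 = 0.00490.
ε_t is between 0.004 and 0.005 — transition zone.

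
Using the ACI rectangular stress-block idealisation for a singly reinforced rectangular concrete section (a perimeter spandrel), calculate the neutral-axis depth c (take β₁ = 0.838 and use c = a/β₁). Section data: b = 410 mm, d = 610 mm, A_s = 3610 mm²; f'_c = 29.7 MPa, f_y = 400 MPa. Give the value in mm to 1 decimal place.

c ≈ 166.5 mm

T = A_s f_y = 3610 × 400 = 1444000 N = 1444 kN.
Setting C = 0.85 f'_c a b equal to T: a = 1444000/(0.85 × 29.7 × 410) = 139.511 mm.
With β₁ = 0.838, c = a/β₁ = 139.511/0.838 = 166.5 mm.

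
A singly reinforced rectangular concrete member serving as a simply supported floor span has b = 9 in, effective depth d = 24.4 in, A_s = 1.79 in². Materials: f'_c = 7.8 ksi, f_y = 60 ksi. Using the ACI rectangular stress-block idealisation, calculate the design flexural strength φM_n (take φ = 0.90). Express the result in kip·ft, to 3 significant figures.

φM_n ≈ 189 kip·ft

T = A_s f_y = 1.79 × 60 = 107.4 kips.
a = T/(0.85 f'_c b) = 107.4/(0.85 × 7.8 × 9) = 1.800 in.
M_n = T(d − a/2) = 107.4 × (24.4 − 0.9) = 2523.9 kip·in = 2523.9/12 = 210.33 kip·ft.
φM_n = 0.90 × 210.33 = 189.30 kip·ft.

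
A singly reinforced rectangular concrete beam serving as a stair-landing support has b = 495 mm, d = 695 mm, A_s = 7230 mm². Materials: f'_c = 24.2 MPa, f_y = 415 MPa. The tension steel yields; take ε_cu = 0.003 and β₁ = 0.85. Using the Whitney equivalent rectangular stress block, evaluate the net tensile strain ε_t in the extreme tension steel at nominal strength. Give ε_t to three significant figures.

ε_t ≈ 0.00301

a = A_s f_y/(0.85 f'_c b) = 294.68 mm.
β₁ = 0.85, so c = a/β₁ = 294.68/0.85 = 346.68 mm.
From the linear strain diagram with ε_cu = 0.003: ε_t = 0.003 (d − c)/c = 0.003 × (695 − 346.68)/346.68 = 0.00301.
ε_t < 0.004 — the section is over-reinforced for flexure under ACI limits.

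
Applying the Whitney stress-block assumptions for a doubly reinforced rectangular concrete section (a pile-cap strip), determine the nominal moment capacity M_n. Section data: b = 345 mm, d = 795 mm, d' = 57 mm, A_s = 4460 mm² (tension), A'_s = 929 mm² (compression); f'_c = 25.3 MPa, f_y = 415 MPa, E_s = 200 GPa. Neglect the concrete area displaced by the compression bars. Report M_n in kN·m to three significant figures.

M_n ≈ 1300 kN·m

Assume both tension and compression steel yield.
Net tension couple steel: A_s − A'_s = 3531 mm².
a = (A_s − A'_s) f_y / (0.85 f'_c b) = 1465365/(0.85 × 25.3 × 345) = 197.51 mm.
c = a/β₁ = 197.51/0.85 = 232.36 mm; ε'_s = 0.003(c − d')/c = 0.0023 ≥ f_y/E_s = 0.0021, so compression steel does yield.
M_n = (A_s − A'_s) f_y (d − a/2) + A'_s f_y (d − d') = [1465365 × (795 − 98.755) + 385535 × (795 − 57)] × 10⁻⁶ = 1020.25 + 284.52 = 1304.77 kN·m.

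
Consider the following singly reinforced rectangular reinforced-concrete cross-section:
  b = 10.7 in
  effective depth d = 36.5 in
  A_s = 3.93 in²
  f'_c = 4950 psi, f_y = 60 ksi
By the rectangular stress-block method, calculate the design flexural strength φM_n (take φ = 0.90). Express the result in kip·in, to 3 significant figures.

T = A_s f_y = 3.93 × 60 = 235.8 kips.
a = T/(0.85 f'_c b) = 235.8/(0.85 × 4.95 × 10.7) = 5.238 in.
M_n = T(d − a/2) = 235.8 × (36.5 − 2.619) = 7989.1 kip·in.
φM_n = 0.90 × 7989.1 = 7190.2 kip·in.

φM_n ≈ 7190 kip·in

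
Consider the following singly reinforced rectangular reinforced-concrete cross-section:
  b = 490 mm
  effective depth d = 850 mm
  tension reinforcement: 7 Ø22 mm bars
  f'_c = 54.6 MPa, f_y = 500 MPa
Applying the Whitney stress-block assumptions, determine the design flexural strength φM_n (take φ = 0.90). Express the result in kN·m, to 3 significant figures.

φM_n ≈ 982 kN·m

A_s = 7 × 380 = 2660 mm².
T = A_s f_y = 2660 × 500 = 1330000 N = 1330 kN.
From C = T: a = T/(0.85 f'_c b) = 1330000/(0.85 × 54.6 × 490) = 58.48 mm.
M_n = T(d − a/2) = 1330 kN × (850 − 29.24) mm = 1091.61 kN·m.
φM_n = 0.90 × 1091.61 = 982.45 kN·m.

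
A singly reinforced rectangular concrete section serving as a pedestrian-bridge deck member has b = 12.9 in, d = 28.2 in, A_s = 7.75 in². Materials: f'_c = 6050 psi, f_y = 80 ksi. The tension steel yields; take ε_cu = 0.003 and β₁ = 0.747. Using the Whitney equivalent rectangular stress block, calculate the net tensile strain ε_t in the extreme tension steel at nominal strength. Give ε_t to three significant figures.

a = A_s f_y/(0.85 f'_c b) = 9.346 in.
β₁ = 0.747, so c = a/β₁ = 9.346/0.747 = 12.511 in.
From the linear strain diagram with ε_cu = 0.003: ε_t = 0.003 (d − c)/c = 0.003 × (28.2 − 12.511)/12.511 = 0.00376.
ε_t < 0.004 — the section is over-reinforced for flexure under ACI limits.

ε_t ≈ 0.00376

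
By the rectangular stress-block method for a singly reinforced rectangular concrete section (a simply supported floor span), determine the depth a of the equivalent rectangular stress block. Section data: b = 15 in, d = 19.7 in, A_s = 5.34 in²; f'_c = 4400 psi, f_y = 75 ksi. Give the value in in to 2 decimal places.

a ≈ 7.14 in

T = A_s f_y = 5.34 × 75 = 400.5 kips.
a = T/(0.85 f'_c b) = 400.5/(0.85 × 4.4 × 15) = 7.14 in.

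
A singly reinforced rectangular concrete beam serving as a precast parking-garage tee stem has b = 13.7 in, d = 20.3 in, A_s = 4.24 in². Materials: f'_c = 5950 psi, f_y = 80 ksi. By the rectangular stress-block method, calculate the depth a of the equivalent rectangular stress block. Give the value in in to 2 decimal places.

T = A_s f_y = 4.24 × 80 = 339.2 kips.
a = T/(0.85 f'_c b) = 339.2/(0.85 × 5.95 × 13.7) = 4.90 in.

a ≈ 4.90 in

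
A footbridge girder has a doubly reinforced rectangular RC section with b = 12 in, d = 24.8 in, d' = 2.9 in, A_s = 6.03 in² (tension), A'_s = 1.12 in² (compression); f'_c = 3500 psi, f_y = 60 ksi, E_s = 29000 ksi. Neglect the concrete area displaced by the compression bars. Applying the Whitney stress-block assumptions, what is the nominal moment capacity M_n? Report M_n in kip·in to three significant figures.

M_n ≈ 7560 kip·in

Assume both steels yield.
a = (A_s − A'_s) f_y/(0.85 f'_c b) = (6.03 − 1.12) × 60/(0.85 × 3.5 × 12) = 8.252 in.
c = a/β₁ = 8.252/0.85 = 9.708 in; ε'_s = 0.003(c − d')/c = 0.0021 ≥ ε_y = 0.0021, so the compression steel yields.
M_n = (A_s − A'_s) f_y (d − a/2) + A'_s f_y (d − d') = 294.6 × (24.8 − 4.126) + 67.2 × (24.8 − 2.9) = 6090.6 + 1471.7 = 7562.3 kip·in.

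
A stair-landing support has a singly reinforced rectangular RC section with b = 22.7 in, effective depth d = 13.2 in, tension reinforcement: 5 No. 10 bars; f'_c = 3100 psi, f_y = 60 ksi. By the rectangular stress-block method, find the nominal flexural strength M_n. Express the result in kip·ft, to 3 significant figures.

A_s = 5 × 1.27 = 6.35 in².
T = A_s f_y = 6.35 × 60 = 381 kips.
a = T/(0.85 f'_c b) = 381/(0.85 × 3.1 × 22.7) = 6.370 in.
M_n = T(d − a/2) = 381 × (13.2 − 3.185) = 3815.7 kip·in = 3815.7/12 = 317.98 kip·ft.

M_n ≈ 318 kip·ft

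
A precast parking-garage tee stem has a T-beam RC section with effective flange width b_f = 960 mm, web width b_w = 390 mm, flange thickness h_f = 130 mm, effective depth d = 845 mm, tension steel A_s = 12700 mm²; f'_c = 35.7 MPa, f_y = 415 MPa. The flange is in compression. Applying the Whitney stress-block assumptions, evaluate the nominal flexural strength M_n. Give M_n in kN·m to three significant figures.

Tension: T = A_s f_y = 12700 × 415 = 5270500 N.
Try a within the flange: a = T/(0.85 f'_c b_f) = 5270500/(0.85 × 35.7 × 960) = 180.92 mm.
a = 180.92 > h_f = 130 mm: the block extends into the web. Split into flange-overhang and web parts.
C_f = 0.85 f'_c (b_f − b_w) h_f = 0.85 × 35.7 × (960 − 390) × 130 = 2248565 N.
Remaining web compression depth: a_w = (T − C_f)/(0.85 f'_c b_w) = (5270500 − 2248565)/(0.85 × 35.7 × 390) = 255.35 mm.
M_n = C_f(d − h_f/2) + (T − C_f)(d − a_w/2) = 2248565 × (845 − 65) + 3021935 × (845 − 127.675) = 1753.88 + 2167.71 = 3921.59 × 10⁶ N·mm.
M_n = 3921.59 kN·m.

M_n ≈ 3920 kN·m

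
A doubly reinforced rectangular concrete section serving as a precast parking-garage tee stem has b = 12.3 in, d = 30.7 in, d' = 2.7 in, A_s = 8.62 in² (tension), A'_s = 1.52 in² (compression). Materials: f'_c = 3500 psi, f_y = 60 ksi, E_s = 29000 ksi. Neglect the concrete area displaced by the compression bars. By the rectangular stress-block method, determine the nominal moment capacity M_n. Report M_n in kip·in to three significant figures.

M_n ≈ 13200 kip·in

Assume both steels yield.
a = (A_s − A'_s) f_y/(0.85 f'_c b) = (8.62 − 1.52) × 60/(0.85 × 3.5 × 12.3) = 11.642 in.
c = a/β₁ = 11.642/0.85 = 13.696 in; ε'_s = 0.003(c − d')/c = 0.0024 ≥ ε_y = 0.0021, so the compression steel yields.
M_n = (A_s − A'_s) f_y (d − a/2) + A'_s f_y (d − d') = 426 × (30.7 − 5.821) + 91.2 × (30.7 − 2.7) = 10598.5 + 2553.6 = 13152.1 kip·in.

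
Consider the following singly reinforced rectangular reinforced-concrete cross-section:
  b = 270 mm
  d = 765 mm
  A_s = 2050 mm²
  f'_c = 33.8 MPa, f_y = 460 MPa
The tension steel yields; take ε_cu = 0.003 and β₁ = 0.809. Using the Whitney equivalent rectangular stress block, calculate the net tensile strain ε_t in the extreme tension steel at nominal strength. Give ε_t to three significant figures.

ε_t ≈ 0.0123

a = A_s f_y/(0.85 f'_c b) = 121.57 mm.
β₁ = 0.809, so c = a/β₁ = 121.57/0.809 = 150.27 mm.
From the linear strain diagram with ε_cu = 0.003: ε_t = 0.003 (d − c)/c = 0.003 × (765 − 150.27)/150.27 = 0.0123.
Since ε_t ≥ 0.005, the section is tension-controlled.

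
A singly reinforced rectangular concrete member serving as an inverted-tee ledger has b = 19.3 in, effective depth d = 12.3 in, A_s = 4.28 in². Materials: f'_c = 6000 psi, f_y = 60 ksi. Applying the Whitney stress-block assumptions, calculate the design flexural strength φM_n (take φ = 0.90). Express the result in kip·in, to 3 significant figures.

T = A_s f_y = 4.28 × 60 = 256.8 kips.
a = T/(0.85 f'_c b) = 256.8/(0.85 × 6 × 19.3) = 2.609 in.
M_n = T(d − a/2) = 256.8 × (12.3 − 1.3045) = 2823.6 kip·in.
φM_n = 0.90 × 2823.6 = 2541.2 kip·in.

φM_n ≈ 2540 kip·in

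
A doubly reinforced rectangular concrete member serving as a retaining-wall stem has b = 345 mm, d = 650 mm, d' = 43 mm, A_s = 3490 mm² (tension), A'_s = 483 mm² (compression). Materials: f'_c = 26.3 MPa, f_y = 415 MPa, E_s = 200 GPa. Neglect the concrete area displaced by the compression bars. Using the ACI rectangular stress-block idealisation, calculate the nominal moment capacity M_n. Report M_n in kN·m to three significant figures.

Assume both tension and compression steel yield.
Net tension couple steel: A_s − A'_s = 3007 mm².
a = (A_s − A'_s) f_y / (0.85 f'_c b) = 1247905/(0.85 × 26.3 × 345) = 161.80 mm.
c = a/β₁ = 161.80/0.85 = 190.35 mm; ε'_s = 0.003(c − d')/c = 0.0023 ≥ f_y/E_s = 0.0021, so compression steel does yield.
M_n = (A_s − A'_s) f_y (d − a/2) + A'_s f_y (d − d') = [1247905 × (650 − 80.9) + 200445 × (650 − 43)] × 10⁻⁶ = 710.18 + 121.67 = 831.85 kN·m.

M_n ≈ 832 kN·m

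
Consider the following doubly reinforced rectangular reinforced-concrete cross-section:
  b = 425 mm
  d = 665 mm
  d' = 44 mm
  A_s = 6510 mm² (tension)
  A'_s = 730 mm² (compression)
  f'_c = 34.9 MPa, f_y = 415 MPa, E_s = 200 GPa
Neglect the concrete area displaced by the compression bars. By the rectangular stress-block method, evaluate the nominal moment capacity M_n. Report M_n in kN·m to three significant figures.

Assume both tension and compression steel yield.
Net tension couple steel: A_s − A'_s = 5780 mm².
a = (A_s − A'_s) f_y / (0.85 f'_c b) = 2398700/(0.85 × 34.9 × 425) = 190.26 mm.
c = a/β₁ = 190.26/0.801 = 237.53 mm; ε'_s = 0.003(c − d')/c = 0.0024 ≥ f_y/E_s = 0.0021, so compression steel does yield.
M_n = (A_s − A'_s) f_y (d − a/2) + A'_s f_y (d − d') = [2398700 × (665 − 95.13) + 302950 × (665 − 44)] × 10⁻⁶ = 1366.95 + 188.13 = 1555.08 kN·m.

M_n ≈ 1560 kN·m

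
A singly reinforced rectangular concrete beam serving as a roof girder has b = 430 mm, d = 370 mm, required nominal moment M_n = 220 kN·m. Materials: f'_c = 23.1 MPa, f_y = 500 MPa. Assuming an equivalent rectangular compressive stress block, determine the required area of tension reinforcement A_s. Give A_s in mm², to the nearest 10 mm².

A_s ≈ 1330 mm²

With M_n = 0.85 f'_c a b (d − a/2), solve the quadratic for a:
a = d − √(d² − 2M_n/(0.85 f'_c b)) = 370 − √(370² − 2 × 220×10⁶/(0.85 × 23.1 × 430)) = 78.82 mm.
A_s = 0.85 f'_c a b / f_y = 0.85 × 23.1 × 78.82 × 430 / 500 = 1331.0 mm².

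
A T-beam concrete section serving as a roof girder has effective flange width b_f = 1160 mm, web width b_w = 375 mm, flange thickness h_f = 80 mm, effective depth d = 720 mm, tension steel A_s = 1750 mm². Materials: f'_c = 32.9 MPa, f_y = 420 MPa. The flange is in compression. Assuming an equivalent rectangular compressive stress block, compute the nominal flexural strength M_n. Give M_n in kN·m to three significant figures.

M_n ≈ 521 kN·m

Tension: T = A_s f_y = 1750 × 420 = 735000 N.
Try a within the flange: a = T/(0.85 f'_c b_f) = 735000/(0.85 × 32.9 × 1160) = 22.66 mm.
Since a = 22.66 ≤ h_f = 80 mm, the stress block lies entirely in the flange; analyse as a rectangular beam of width b_f.
M_n = T(d − a/2) = 735000 × (720 − 11.33) = 520.87 × 10⁶ N·mm.
M_n = 520.87 kN·m.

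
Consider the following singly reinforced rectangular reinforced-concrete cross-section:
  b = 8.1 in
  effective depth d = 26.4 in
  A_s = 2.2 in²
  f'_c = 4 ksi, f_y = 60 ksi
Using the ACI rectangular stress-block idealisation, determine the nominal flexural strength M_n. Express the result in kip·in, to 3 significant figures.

T = A_s f_y = 2.2 × 60 = 132 kips.
a = T/(0.85 f'_c b) = 132/(0.85 × 4 × 8.1) = 4.793 in.
M_n = T(d − a/2) = 132 × (26.4 − 2.3965) = 3168.5 kip·in.

M_n ≈ 3170 kip·in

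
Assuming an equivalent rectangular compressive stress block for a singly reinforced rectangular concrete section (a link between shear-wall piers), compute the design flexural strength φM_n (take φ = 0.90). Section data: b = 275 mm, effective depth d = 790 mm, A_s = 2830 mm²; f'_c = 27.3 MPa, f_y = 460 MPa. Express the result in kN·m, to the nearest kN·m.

T = A_s f_y = 2830 × 460 = 1301800 N = 1301.8 kN.
From C = T: a = T/(0.85 f'_c b) = 1301800/(0.85 × 27.3 × 275) = 204.00 mm.
M_n = T(d − a/2) = 1301.8 kN × (790 − 102) mm = 895.64 kN·m.
φM_n = 0.90 × 895.64 = 806.08 kN·m.

φM_n ≈ 806 kN·m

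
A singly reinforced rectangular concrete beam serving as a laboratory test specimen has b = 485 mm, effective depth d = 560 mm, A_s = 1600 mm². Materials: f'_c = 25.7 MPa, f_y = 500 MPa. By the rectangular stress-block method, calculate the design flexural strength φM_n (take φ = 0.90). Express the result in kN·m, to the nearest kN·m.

φM_n ≈ 376 kN·m

T = A_s f_y = 1600 × 500 = 800000 N = 800 kN.
From C = T: a = T/(0.85 f'_c b) = 800000/(0.85 × 25.7 × 485) = 75.51 mm.
M_n = T(d − a/2) = 800 kN × (560 − 37.755) mm = 417.80 kN·m.
φM_n = 0.90 × 417.80 = 376.02 kN·m.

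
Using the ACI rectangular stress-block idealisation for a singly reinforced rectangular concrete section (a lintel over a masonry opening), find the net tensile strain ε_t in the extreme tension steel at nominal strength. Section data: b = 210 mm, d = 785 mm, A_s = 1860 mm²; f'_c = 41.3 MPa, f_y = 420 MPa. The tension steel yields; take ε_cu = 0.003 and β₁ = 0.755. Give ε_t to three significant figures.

a = A_s f_y/(0.85 f'_c b) = 105.97 mm.
β₁ = 0.755, so c = a/β₁ = 105.97/0.755 = 140.36 mm.
From the linear strain diagram with ε_cu = 0.003: ε_t = 0.003 (d − c)/c = 0.003 × (785 − 140.36)/140.36 = 0.0138.
Since ε_t ≥ 0.005, the section is tension-controlled.

ε_t ≈ 0.0138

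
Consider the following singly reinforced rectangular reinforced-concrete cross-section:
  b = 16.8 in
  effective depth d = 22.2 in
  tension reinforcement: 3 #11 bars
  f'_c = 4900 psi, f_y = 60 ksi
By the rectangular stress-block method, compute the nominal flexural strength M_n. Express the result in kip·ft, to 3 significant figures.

M_n ≈ 473 kip·ft

A_s = 3 × 1.56 = 4.68 in².
T = A_s f_y = 4.68 × 60 = 280.8 kips.
a = T/(0.85 f'_c b) = 280.8/(0.85 × 4.9 × 16.8) = 4.013 in.
M_n = T(d − a/2) = 280.8 × (22.2 − 2.0065) = 5670.3 kip·in = 5670.3/12 = 472.53 kip·ft.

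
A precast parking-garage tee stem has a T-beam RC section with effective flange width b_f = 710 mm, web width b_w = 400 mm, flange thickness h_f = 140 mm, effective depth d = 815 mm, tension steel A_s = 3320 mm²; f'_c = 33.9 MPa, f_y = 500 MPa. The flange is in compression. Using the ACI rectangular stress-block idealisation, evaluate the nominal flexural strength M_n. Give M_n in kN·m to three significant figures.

Tension: T = A_s f_y = 3320 × 500 = 1660000 N.
Try a within the flange: a = T/(0.85 f'_c b_f) = 1660000/(0.85 × 33.9 × 710) = 81.14 mm.
Since a = 81.14 ≤ h_f = 140 mm, the stress block lies entirely in the flange; analyse as a rectangular beam of width b_f.
M_n = T(d − a/2) = 1660000 × (815 − 40.57) = 1285.55 × 10⁶ N·mm.
M_n = 1285.55 kN·m.

M_n ≈ 1290 kN·m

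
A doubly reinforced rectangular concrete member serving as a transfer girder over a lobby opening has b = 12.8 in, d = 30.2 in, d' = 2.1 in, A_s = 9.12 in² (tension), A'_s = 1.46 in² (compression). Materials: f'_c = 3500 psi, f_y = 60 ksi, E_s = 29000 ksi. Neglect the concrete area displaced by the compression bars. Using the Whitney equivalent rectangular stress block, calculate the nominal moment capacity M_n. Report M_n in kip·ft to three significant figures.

M_n ≈ 1130 kip·ft

Assume both steels yield.
a = (A_s − A'_s) f_y/(0.85 f'_c b) = (9.12 − 1.46) × 60/(0.85 × 3.5 × 12.8) = 12.069 in.
c = a/β₁ = 12.069/0.85 = 14.199 in; ε'_s = 0.003(c − d')/c = 0.0026 ≥ ε_y = 0.0021, so the compression steel yields.
M_n = (A_s − A'_s) f_y (d − a/2) + A'_s f_y (d − d') = 459.6 × (30.2 − 6.0345) + 87.6 × (30.2 − 2.1) = 11106.5 + 2461.6 = 13568.1 kip·in = 13568.1/12 = 1130.68 kip·ft.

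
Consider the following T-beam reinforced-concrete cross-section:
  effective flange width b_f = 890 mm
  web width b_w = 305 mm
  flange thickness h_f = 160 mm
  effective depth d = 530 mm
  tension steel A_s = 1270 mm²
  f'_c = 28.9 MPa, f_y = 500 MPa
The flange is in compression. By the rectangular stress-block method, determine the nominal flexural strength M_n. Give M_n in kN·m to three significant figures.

Tension: T = A_s f_y = 1270 × 500 = 635000 N.
Try a within the flange: a = T/(0.85 f'_c b_f) = 635000/(0.85 × 28.9 × 890) = 29.04 mm.
Since a = 29.04 ≤ h_f = 160 mm, the stress block lies entirely in the flange; analyse as a rectangular beam of width b_f.
M_n = T(d − a/2) = 635000 × (530 − 14.52) = 327.33 × 10⁶ N·mm.
M_n = 327.33 kN·m.

M_n ≈ 327 kN·m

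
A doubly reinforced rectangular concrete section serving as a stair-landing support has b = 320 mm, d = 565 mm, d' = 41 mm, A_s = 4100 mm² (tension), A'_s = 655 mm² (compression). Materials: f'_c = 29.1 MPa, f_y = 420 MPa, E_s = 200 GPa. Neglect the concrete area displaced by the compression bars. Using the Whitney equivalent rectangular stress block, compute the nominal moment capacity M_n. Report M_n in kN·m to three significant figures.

Assume both tension and compression steel yield.
Net tension couple steel: A_s − A'_s = 3445 mm².
a = (A_s − A'_s) f_y / (0.85 f'_c b) = 1446900/(0.85 × 29.1 × 320) = 182.80 mm.
c = a/β₁ = 182.80/0.842 = 217.10 mm; ε'_s = 0.003(c − d')/c = 0.0024 ≥ f_y/E_s = 0.0021, so compression steel does yield.
M_n = (A_s − A'_s) f_y (d − a/2) + A'_s f_y (d − d') = [1446900 × (565 − 91.4) + 275100 × (565 − 41)] × 10⁻⁶ = 685.25 + 144.15 = 829.40 kN·m.

M_n ≈ 829 kN·m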